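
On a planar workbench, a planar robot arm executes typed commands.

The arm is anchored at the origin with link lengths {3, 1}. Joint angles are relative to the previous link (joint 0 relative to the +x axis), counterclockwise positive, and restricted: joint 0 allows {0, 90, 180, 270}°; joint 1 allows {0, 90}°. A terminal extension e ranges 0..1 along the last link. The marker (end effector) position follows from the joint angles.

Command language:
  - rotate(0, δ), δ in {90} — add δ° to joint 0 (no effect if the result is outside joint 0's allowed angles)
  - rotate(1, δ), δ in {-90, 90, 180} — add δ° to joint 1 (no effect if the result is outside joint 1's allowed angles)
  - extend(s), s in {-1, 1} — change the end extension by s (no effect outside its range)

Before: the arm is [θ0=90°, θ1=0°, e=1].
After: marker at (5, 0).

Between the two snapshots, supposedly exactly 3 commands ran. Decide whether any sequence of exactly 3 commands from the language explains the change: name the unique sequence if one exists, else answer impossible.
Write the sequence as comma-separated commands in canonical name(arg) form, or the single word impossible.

rotate(0, 90), rotate(0, 90), rotate(0, 90)

t0: [θ0=90°, θ1=0°, e=1]
t=1 rotate(0, 90) ⇒ [θ0=180°, θ1=0°, e=1]
t=2 rotate(0, 90) ⇒ [θ0=270°, θ1=0°, e=1]
t=3 rotate(0, 90) ⇒ [θ0=0°, θ1=0°, e=1]
no other 3-command option fits: unique.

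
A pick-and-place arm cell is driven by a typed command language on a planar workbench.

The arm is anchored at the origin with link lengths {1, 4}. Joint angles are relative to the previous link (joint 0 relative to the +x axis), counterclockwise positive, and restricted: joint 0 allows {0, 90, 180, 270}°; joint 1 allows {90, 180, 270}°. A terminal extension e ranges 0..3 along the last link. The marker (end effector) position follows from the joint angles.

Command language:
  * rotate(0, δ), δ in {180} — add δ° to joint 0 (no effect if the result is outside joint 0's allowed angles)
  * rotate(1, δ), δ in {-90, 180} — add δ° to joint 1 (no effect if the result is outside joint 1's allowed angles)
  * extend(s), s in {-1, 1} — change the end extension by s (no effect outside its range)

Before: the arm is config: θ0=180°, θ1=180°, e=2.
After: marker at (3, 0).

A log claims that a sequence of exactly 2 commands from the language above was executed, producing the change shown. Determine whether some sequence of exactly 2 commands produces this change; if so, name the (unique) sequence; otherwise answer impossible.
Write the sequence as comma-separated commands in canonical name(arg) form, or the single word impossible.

extend(-1), extend(-1)

begin: config: θ0=180°, θ1=180°, e=2
step 1 (extend(-1)): config: θ0=180°, θ1=180°, e=1
step 2 (extend(-1)): config: θ0=180°, θ1=180°, e=0
all 25 alternatives checked — unique.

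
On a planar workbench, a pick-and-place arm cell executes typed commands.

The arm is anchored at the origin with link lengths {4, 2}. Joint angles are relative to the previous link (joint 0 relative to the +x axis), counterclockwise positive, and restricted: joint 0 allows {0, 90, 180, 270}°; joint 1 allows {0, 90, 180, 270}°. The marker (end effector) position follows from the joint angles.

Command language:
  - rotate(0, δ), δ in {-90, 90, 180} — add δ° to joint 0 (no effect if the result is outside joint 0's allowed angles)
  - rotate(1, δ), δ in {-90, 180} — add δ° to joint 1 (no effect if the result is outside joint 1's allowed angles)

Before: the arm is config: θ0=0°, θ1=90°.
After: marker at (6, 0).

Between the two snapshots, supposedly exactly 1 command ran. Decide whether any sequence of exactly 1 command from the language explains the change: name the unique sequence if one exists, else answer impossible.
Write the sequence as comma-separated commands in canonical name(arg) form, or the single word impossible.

start: config: θ0=0°, θ1=90°
1. rotate(1, -90) → config: θ0=0°, θ1=0°
no rival 1-sequence matches.

rotate(1, -90)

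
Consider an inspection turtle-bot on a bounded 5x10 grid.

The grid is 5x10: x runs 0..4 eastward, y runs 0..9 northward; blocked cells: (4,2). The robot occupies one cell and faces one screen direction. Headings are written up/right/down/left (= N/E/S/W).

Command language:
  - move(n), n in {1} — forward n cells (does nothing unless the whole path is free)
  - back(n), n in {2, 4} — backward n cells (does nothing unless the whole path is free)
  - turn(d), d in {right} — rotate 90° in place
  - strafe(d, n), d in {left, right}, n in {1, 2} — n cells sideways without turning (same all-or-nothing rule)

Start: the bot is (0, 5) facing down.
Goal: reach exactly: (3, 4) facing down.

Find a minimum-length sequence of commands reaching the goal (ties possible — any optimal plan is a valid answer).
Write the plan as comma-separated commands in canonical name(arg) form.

move(1), strafe(left, 1), strafe(left, 2)

start: (0, 5) facing down
[1] after move(1): (0, 4) facing down
[2] after strafe(left, 1): (1, 4) facing down
[3] after strafe(left, 2): (3, 4) facing down
minimal: 3 command(s), checked below 3.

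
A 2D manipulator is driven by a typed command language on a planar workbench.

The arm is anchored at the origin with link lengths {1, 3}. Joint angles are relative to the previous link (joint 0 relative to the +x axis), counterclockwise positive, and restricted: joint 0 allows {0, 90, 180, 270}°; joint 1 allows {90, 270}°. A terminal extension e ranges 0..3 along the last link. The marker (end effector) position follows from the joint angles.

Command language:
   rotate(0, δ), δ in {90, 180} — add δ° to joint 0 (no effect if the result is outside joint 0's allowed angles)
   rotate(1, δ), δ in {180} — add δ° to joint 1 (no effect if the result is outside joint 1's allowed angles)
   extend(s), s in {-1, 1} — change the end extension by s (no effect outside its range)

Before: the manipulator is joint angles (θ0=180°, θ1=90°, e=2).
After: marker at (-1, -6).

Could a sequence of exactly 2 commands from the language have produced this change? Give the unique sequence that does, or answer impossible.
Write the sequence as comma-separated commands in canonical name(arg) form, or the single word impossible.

begin: joint angles (θ0=180°, θ1=90°, e=2)
t=1 extend(1) ⇒ joint angles (θ0=180°, θ1=90°, e=3)
t=2 extend(1) ⇒ joint angles (θ0=180°, θ1=90°, e=3)
no rival 2-sequence matches.

extend(1), extend(1)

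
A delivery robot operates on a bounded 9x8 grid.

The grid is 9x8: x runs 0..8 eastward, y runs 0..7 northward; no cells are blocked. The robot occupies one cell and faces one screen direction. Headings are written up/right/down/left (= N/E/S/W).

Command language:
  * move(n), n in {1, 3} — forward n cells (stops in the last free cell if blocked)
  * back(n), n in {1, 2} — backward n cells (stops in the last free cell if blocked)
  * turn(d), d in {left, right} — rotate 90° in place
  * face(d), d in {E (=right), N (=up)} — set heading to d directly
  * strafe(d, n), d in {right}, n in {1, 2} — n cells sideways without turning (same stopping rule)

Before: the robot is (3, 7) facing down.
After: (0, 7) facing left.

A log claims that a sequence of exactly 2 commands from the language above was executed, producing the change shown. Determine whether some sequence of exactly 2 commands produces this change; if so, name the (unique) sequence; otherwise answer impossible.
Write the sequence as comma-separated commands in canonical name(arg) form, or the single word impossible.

turn(right), move(3)

key: cell and facing (now W) both changed — the 2 commands mix motion and turning
start: (3, 7) facing down
[1] after turn(right): (3, 7) facing left
[2] after move(3): (0, 7) facing left
all 100 alternatives checked — unique.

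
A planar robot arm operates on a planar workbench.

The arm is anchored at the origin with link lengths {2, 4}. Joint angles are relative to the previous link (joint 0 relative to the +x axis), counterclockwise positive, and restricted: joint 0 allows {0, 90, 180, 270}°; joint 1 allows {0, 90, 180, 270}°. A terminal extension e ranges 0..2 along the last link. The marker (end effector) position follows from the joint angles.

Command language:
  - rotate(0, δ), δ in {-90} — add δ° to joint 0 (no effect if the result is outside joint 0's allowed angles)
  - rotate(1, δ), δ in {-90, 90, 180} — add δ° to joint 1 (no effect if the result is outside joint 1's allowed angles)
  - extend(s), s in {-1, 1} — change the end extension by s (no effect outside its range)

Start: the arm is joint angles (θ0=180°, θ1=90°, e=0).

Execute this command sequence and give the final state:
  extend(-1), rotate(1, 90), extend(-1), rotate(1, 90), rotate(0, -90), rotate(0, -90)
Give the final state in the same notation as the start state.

joint angles (θ0=0°, θ1=270°, e=0)

initial: joint angles (θ0=180°, θ1=90°, e=0)
t=1 extend(-1) ⇒ joint angles (θ0=180°, θ1=90°, e=0)
t=2 rotate(1, 90) ⇒ joint angles (θ0=180°, θ1=180°, e=0)
t=3 extend(-1) ⇒ joint angles (θ0=180°, θ1=180°, e=0)
t=4 rotate(1, 90) ⇒ joint angles (θ0=180°, θ1=270°, e=0)
t=5 rotate(0, -90) ⇒ joint angles (θ0=90°, θ1=270°, e=0)
t=6 rotate(0, -90) ⇒ joint angles (θ0=0°, θ1=270°, e=0)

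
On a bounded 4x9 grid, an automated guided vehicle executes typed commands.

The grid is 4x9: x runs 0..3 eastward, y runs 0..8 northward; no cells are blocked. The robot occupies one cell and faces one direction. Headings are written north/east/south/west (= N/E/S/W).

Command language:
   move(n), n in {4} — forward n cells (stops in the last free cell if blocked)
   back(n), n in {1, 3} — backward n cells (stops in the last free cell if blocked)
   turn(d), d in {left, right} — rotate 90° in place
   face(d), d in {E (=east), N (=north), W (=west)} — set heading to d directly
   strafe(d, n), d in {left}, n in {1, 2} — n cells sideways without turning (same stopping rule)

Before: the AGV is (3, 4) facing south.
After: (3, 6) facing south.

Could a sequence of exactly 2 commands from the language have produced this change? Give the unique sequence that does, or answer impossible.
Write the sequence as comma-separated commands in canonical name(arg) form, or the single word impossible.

key: still facing S at the end — nothing in the sequence rotates
start: (3, 4) facing south
t=1 back(1) ⇒ (3, 5) facing south
t=2 back(1) ⇒ (3, 6) facing south
uniquely the one of 100 2-step routes that fits.

back(1), back(1)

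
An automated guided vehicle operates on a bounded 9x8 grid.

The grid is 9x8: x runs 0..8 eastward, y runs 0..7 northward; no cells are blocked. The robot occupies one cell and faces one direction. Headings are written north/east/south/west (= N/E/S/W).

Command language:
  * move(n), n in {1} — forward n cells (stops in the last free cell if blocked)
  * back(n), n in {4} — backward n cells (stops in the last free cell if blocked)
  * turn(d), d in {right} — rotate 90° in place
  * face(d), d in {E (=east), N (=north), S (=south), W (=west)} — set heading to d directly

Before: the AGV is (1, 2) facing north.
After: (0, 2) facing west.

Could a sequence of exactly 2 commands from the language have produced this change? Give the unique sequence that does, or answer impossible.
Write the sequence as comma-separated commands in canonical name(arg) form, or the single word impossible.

key: order matters: swapping face(W) and move(1) lands elsewhere
begin: (1, 2) facing north
[1] after face(W): (1, 2) facing west
[2] after move(1): (0, 2) facing west
all 49 alternatives checked — unique.

face(W), move(1)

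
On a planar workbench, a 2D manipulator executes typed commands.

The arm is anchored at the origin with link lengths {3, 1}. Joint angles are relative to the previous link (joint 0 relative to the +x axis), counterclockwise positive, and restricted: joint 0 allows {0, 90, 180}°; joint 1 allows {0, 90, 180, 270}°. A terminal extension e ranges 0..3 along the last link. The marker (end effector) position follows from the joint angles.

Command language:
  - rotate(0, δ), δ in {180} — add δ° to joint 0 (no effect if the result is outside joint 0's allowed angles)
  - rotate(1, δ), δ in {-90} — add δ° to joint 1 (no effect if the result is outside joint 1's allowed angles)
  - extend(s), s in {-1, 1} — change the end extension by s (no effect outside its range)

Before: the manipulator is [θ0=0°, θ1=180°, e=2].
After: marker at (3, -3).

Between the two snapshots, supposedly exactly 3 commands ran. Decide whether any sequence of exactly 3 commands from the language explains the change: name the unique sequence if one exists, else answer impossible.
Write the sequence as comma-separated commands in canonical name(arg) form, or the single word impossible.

rotate(1, -90), rotate(1, -90), rotate(1, -90)

begin: [θ0=0°, θ1=180°, e=2]
step 1 (rotate(1, -90)): [θ0=0°, θ1=90°, e=2]
step 2 (rotate(1, -90)): [θ0=0°, θ1=0°, e=2]
step 3 (rotate(1, -90)): [θ0=0°, θ1=270°, e=2]
all 64 alternatives checked — unique.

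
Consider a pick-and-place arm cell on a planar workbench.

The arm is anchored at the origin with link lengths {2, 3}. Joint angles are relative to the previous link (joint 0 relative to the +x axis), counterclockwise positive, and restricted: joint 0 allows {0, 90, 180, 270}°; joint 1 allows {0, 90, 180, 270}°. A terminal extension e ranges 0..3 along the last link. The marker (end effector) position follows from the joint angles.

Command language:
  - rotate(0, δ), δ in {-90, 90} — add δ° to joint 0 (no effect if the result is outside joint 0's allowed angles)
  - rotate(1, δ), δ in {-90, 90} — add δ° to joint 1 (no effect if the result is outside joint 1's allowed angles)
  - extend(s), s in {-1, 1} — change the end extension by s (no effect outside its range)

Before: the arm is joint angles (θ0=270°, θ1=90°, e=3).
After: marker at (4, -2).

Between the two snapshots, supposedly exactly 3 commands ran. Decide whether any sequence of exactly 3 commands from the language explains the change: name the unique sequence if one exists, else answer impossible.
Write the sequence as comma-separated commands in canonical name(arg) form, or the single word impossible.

extend(1), extend(-1), extend(-1)

key: running extend(-1) before extend(1) would end elsewhere — order is forced
begin: joint angles (θ0=270°, θ1=90°, e=3)
[1] after extend(1): joint angles (θ0=270°, θ1=90°, e=3)
[2] after extend(-1): joint angles (θ0=270°, θ1=90°, e=2)
[3] after extend(-1): joint angles (θ0=270°, θ1=90°, e=1)
no other 3-command option fits: unique.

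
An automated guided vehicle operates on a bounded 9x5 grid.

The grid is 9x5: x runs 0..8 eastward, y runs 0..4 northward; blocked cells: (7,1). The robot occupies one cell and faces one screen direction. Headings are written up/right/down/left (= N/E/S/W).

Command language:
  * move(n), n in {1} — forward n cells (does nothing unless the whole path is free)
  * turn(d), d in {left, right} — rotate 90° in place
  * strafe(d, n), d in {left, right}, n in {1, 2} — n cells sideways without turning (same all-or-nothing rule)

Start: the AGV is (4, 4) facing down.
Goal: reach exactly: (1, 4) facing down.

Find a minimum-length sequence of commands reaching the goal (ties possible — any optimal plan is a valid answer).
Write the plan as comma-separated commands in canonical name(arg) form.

strafe(right, 2), strafe(right, 1)

t0: (4, 4) facing down
1. strafe(right, 2) → (2, 4) facing down
2. strafe(right, 1) → (1, 4) facing down
nothing shorter than 2 reaches the goal.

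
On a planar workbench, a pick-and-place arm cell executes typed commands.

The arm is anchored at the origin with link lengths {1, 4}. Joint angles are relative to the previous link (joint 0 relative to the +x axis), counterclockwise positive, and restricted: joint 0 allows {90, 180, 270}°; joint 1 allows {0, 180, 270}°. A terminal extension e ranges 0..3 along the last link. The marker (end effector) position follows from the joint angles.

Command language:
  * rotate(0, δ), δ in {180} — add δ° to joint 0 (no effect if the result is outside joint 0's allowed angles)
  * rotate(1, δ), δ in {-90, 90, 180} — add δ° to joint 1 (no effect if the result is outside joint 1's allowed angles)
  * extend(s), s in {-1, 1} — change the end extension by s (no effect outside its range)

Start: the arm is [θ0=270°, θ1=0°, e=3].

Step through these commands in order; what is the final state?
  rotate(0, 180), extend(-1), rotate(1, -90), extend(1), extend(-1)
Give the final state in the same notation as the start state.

[θ0=90°, θ1=270°, e=2]

start: [θ0=270°, θ1=0°, e=3]
step 1 (rotate(0, 180)): [θ0=90°, θ1=0°, e=3]
step 2 (extend(-1)): [θ0=90°, θ1=0°, e=2]
step 3 (rotate(1, -90)): [θ0=90°, θ1=270°, e=2]
step 4 (extend(1)): [θ0=90°, θ1=270°, e=3]
step 5 (extend(-1)): [θ0=90°, θ1=270°, e=2]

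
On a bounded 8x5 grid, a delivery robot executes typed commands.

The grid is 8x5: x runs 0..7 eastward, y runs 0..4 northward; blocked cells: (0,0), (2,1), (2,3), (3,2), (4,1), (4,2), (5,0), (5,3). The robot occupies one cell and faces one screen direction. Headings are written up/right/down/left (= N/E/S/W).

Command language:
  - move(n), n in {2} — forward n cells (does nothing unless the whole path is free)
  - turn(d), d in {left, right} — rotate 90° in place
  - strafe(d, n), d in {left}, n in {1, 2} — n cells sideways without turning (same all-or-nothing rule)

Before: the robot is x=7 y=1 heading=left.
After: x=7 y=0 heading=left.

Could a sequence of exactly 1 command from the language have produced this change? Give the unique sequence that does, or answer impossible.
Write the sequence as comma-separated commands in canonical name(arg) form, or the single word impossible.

key: still facing W — the one step turns nothing
t0: x=7 y=1 heading=left
1. strafe(left, 1) → x=7 y=0 heading=left
no rival 1-sequence matches.

strafe(left, 1)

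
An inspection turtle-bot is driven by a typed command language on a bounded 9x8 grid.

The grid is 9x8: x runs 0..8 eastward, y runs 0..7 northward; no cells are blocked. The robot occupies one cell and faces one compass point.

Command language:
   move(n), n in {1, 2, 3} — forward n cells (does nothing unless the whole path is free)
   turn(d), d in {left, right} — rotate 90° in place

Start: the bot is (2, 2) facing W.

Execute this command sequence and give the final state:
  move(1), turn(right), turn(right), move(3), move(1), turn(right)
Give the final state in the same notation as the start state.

start: (2, 2) facing W
[1] after move(1): (1, 2) facing W
[2] after turn(right): (1, 2) facing N
[3] after turn(right): (1, 2) facing E
[4] after move(3): (4, 2) facing E
[5] after move(1): (5, 2) facing E
[6] after turn(right): (5, 2) facing S

(5, 2) facing S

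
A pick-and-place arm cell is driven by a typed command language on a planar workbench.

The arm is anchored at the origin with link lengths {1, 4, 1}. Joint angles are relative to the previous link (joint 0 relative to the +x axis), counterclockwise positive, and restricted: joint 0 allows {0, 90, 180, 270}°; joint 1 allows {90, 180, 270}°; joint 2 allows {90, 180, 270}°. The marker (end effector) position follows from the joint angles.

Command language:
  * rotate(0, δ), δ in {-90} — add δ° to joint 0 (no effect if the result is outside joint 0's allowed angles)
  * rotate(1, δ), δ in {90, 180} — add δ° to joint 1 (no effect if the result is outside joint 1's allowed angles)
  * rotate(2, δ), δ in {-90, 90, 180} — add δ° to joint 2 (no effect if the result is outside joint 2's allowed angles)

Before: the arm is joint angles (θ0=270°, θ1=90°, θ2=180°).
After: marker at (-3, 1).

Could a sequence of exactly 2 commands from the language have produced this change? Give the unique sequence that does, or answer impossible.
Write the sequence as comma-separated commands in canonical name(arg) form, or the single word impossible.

rotate(0, -90), rotate(0, -90)

initial: joint angles (θ0=270°, θ1=90°, θ2=180°)
[1] after rotate(0, -90): joint angles (θ0=180°, θ1=90°, θ2=180°)
[2] after rotate(0, -90): joint angles (θ0=90°, θ1=90°, θ2=180°)
uniquely the one of 36 2-step routes that fits.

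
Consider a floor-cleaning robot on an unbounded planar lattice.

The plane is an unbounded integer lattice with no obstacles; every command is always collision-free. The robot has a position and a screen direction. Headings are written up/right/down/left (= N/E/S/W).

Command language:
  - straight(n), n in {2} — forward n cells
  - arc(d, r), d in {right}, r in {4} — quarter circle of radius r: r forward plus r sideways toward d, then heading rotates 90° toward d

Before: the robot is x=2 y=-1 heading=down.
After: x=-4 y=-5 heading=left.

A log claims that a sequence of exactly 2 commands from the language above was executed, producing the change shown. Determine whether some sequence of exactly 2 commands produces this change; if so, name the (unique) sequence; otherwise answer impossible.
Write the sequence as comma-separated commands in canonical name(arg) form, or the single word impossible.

key: order matters: swapping arc(right, 4) and straight(2) lands elsewhere
initial: x=2 y=-1 heading=down
1. arc(right, 4) → x=-2 y=-5 heading=left
2. straight(2) → x=-4 y=-5 heading=left
no other 2-command option fits: unique.

arc(right, 4), straight(2)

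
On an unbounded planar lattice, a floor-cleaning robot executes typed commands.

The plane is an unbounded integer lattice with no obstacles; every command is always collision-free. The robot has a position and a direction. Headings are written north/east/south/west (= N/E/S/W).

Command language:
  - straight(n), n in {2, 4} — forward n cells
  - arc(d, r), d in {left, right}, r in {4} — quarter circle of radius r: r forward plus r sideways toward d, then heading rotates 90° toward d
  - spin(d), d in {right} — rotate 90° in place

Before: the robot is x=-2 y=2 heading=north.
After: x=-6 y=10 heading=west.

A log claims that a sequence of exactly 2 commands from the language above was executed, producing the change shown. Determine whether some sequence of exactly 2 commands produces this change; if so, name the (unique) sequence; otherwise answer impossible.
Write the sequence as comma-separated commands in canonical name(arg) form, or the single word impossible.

straight(4), arc(left, 4)

key: order matters: swapping straight(4) and arc(left, 4) lands elsewhere
initial: x=-2 y=2 heading=north
t=1 straight(4) ⇒ x=-2 y=6 heading=north
t=2 arc(left, 4) ⇒ x=-6 y=10 heading=west
uniquely the one of 25 2-step routes that fits.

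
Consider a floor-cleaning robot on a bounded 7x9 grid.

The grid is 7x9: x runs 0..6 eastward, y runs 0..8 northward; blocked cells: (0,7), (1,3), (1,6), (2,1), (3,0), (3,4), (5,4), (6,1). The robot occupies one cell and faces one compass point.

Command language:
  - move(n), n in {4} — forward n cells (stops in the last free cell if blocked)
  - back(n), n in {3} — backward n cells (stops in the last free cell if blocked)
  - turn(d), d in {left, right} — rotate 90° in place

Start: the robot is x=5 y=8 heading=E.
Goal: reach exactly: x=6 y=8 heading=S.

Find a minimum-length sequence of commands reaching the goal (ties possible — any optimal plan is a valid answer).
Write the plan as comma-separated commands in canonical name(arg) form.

move(4), turn(right)

begin: x=5 y=8 heading=E
t=1 move(4) ⇒ x=6 y=8 heading=E
t=2 turn(right) ⇒ x=6 y=8 heading=S
shorter routes all fall short; 2 is best.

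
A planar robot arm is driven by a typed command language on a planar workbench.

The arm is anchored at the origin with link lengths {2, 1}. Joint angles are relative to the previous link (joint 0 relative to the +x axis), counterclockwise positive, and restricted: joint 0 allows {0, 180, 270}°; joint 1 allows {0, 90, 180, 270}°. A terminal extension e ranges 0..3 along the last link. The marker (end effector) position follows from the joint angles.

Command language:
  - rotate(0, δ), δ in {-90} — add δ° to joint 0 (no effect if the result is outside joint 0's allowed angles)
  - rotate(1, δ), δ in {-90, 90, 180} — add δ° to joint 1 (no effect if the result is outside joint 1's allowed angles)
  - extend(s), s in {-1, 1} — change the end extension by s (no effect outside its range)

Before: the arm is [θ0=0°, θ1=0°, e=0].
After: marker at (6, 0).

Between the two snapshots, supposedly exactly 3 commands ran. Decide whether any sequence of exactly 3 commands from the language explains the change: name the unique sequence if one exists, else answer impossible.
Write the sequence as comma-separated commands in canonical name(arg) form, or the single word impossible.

t0: [θ0=0°, θ1=0°, e=0]
t=1 extend(1) ⇒ [θ0=0°, θ1=0°, e=1]
t=2 extend(1) ⇒ [θ0=0°, θ1=0°, e=2]
t=3 extend(1) ⇒ [θ0=0°, θ1=0°, e=3]
all 216 alternatives checked — unique.

extend(1), extend(1), extend(1)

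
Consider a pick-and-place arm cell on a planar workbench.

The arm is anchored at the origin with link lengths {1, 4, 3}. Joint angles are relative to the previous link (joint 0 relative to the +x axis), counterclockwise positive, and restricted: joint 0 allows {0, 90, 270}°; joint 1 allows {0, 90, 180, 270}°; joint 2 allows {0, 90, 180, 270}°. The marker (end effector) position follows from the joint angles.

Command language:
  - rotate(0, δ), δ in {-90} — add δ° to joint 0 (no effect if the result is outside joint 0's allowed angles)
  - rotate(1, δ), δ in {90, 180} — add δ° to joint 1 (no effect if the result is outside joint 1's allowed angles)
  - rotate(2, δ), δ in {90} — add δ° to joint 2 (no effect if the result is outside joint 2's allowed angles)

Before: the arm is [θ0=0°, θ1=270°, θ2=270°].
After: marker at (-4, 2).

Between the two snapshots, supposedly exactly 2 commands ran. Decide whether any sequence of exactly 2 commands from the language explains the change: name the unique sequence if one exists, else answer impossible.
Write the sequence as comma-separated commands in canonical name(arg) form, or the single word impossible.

rotate(0, -90), rotate(0, -90)

start: [θ0=0°, θ1=270°, θ2=270°]
[1] after rotate(0, -90): [θ0=270°, θ1=270°, θ2=270°]
[2] after rotate(0, -90): [θ0=270°, θ1=270°, θ2=270°]
no rival 2-sequence matches.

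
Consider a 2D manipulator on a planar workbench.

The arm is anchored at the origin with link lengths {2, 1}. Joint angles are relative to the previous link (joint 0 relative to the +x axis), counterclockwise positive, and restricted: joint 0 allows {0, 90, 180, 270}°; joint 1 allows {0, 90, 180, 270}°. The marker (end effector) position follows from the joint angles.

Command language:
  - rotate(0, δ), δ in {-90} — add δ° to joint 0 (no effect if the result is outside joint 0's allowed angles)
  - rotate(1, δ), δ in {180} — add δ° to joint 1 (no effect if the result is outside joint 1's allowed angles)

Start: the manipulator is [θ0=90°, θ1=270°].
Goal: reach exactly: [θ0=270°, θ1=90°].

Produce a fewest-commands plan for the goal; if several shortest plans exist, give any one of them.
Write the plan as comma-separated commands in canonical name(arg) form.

rotate(1, 180), rotate(0, -90), rotate(0, -90)

t0: [θ0=90°, θ1=270°]
t=1 rotate(1, 180) ⇒ [θ0=90°, θ1=90°]
t=2 rotate(0, -90) ⇒ [θ0=0°, θ1=90°]
t=3 rotate(0, -90) ⇒ [θ0=270°, θ1=90°]
minimal: 3 command(s), checked below 3.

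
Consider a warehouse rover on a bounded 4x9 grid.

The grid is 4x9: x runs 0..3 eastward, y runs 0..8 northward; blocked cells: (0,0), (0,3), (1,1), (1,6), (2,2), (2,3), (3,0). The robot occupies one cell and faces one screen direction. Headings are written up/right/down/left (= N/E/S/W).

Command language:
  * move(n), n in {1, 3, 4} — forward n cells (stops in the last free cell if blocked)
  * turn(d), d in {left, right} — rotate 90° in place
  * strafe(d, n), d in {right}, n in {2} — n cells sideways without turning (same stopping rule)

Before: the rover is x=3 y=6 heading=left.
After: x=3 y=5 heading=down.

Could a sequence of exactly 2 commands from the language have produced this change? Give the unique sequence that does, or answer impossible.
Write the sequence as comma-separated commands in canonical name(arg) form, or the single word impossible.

key: cell and facing (now S) both changed — the 2 commands mix motion and turning
begin: x=3 y=6 heading=left
[1] after turn(left): x=3 y=6 heading=down
[2] after move(1): x=3 y=5 heading=down
all 36 alternatives checked — unique.

turn(left), move(1)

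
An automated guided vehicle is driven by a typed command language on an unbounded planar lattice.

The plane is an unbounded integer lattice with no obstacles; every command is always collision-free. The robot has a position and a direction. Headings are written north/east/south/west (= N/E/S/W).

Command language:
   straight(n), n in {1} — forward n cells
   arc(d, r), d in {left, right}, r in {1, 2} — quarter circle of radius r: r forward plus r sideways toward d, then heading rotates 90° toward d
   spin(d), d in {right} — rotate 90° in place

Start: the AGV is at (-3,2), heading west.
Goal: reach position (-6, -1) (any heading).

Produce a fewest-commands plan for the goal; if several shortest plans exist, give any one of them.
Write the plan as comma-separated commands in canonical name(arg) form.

arc(left, 2), arc(right, 1)

start: at (-3,2), heading west
[1] after arc(left, 2): at (-5,0), heading south
[2] after arc(right, 1): at (-6,-1), heading west
nothing shorter than 2 reaches the goal.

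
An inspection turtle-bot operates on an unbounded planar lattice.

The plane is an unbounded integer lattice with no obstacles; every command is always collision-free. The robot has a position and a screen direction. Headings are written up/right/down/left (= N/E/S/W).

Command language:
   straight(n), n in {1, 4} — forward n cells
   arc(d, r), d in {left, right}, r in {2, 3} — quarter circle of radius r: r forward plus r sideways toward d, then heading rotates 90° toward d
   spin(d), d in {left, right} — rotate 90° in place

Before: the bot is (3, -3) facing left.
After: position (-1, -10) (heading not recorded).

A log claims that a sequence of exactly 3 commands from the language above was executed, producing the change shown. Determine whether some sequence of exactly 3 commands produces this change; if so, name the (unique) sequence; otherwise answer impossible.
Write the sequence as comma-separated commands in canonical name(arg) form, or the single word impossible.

key: running straight(4) before straight(1) would end elsewhere — order is forced
from: (3, -3) facing left
t=1 straight(1) ⇒ (2, -3) facing left
t=2 arc(left, 3) ⇒ (-1, -6) facing down
t=3 straight(4) ⇒ (-1, -10) facing down
no rival 3-sequence matches.

straight(1), arc(left, 3), straight(4)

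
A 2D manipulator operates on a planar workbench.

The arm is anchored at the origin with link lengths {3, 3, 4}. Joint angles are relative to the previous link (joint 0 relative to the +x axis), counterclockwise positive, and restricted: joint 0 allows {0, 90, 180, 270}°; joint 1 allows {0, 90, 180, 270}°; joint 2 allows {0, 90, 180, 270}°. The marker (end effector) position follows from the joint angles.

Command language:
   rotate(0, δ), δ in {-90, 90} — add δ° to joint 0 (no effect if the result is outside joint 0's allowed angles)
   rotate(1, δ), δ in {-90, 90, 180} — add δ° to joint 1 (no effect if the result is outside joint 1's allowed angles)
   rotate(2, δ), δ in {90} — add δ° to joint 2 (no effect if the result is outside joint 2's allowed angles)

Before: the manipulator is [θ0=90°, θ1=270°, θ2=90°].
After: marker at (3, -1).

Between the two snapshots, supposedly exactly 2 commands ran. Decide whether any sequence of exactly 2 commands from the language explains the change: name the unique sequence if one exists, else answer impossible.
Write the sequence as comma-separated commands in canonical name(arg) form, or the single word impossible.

begin: [θ0=90°, θ1=270°, θ2=90°]
step 1 (rotate(2, 90)): [θ0=90°, θ1=270°, θ2=180°]
step 2 (rotate(2, 90)): [θ0=90°, θ1=270°, θ2=270°]
no rival 2-sequence matches.

rotate(2, 90), rotate(2, 90)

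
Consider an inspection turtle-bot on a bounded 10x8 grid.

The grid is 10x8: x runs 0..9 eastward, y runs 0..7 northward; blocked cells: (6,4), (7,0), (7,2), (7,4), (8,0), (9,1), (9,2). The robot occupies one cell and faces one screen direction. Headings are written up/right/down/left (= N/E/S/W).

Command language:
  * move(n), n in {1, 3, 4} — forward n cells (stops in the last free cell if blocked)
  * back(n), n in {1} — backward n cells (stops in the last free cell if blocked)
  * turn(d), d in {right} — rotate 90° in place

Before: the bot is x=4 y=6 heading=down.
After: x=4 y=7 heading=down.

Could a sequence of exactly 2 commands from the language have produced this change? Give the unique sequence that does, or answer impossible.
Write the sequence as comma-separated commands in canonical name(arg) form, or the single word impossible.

key: the second back(1) runs into the grid edge before its full distance
start: x=4 y=6 heading=down
step 1 (back(1)): x=4 y=7 heading=down
step 2 (back(1)): x=4 y=7 heading=down
uniquely the one of 25 2-step routes that fits.

back(1), back(1)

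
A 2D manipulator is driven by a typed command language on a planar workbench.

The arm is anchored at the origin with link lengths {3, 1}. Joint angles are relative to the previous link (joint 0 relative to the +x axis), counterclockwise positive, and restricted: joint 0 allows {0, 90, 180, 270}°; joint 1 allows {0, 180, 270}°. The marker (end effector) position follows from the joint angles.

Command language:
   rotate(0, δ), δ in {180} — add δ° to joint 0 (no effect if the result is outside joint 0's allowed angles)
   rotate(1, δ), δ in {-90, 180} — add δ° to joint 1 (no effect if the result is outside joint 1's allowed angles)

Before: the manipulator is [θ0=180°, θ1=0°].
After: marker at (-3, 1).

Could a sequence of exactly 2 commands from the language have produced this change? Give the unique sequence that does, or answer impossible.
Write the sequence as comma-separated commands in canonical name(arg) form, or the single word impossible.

key: order matters: swapping rotate(1, -90) and rotate(1, 180) lands elsewhere
from: [θ0=180°, θ1=0°]
t=1 rotate(1, -90) ⇒ [θ0=180°, θ1=270°]
t=2 rotate(1, 180) ⇒ [θ0=180°, θ1=270°]
no rival 2-sequence matches.

rotate(1, -90), rotate(1, 180)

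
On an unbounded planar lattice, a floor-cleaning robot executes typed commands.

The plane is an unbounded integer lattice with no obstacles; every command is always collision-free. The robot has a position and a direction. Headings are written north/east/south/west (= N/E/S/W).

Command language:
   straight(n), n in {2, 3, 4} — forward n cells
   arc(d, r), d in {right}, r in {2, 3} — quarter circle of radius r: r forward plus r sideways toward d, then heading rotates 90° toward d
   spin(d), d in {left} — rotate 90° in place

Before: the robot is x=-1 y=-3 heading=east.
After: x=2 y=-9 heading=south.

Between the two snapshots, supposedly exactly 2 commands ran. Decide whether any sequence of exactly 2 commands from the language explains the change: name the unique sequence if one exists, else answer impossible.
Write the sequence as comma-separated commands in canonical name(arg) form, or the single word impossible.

arc(right, 3), straight(3)

key: position moved to (2,-9) AND the heading swung to S — translation plus rotation needed
begin: x=-1 y=-3 heading=east
t=1 arc(right, 3) ⇒ x=2 y=-6 heading=south
t=2 straight(3) ⇒ x=2 y=-9 heading=south
uniquely the one of 36 2-step routes that fits.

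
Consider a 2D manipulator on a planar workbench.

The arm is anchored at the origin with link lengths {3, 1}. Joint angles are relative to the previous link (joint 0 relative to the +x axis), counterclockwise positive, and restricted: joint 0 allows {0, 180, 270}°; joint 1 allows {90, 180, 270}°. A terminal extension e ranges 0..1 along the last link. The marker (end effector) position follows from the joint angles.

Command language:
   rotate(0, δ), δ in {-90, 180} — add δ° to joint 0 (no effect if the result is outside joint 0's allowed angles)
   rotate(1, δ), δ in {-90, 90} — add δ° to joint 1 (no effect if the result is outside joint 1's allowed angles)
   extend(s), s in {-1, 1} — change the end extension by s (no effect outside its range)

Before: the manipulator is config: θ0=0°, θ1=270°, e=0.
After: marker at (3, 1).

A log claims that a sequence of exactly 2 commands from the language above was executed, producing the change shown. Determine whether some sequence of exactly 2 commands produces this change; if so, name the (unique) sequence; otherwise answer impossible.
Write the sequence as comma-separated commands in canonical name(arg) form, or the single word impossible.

rotate(1, -90), rotate(1, -90)

t0: config: θ0=0°, θ1=270°, e=0
t=1 rotate(1, -90) ⇒ config: θ0=0°, θ1=180°, e=0
t=2 rotate(1, -90) ⇒ config: θ0=0°, θ1=90°, e=0
no rival 2-sequence matches.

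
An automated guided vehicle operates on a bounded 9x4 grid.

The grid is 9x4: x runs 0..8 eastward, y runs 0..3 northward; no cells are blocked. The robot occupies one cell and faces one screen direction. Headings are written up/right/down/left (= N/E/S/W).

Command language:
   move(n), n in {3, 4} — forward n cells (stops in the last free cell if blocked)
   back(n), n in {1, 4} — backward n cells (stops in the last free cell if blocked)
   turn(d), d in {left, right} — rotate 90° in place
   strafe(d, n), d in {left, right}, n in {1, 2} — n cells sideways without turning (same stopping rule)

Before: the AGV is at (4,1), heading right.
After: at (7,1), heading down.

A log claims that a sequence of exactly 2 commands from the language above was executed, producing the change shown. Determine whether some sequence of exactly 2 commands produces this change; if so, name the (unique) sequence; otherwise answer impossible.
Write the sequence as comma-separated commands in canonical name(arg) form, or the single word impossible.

move(3), turn(right)

key: position moved to (7,1) AND the heading swung to S — translation plus rotation needed
t0: at (4,1), heading right
t=1 move(3) ⇒ at (7,1), heading right
t=2 turn(right) ⇒ at (7,1), heading down
uniquely the one of 100 2-step routes that fits.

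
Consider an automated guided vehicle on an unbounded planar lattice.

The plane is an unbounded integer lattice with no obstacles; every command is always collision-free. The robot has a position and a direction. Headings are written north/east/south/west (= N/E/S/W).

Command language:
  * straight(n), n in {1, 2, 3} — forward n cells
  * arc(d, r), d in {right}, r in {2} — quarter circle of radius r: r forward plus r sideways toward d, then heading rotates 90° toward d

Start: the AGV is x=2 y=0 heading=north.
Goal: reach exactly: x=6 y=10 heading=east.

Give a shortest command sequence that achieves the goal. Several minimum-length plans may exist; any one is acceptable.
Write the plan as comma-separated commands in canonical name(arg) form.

start: x=2 y=0 heading=north
t=1 straight(3) ⇒ x=2 y=3 heading=north
t=2 straight(3) ⇒ x=2 y=6 heading=north
t=3 straight(2) ⇒ x=2 y=8 heading=north
t=4 arc(right, 2) ⇒ x=4 y=10 heading=east
t=5 straight(2) ⇒ x=6 y=10 heading=east
minimal: 5 command(s), checked below 5.

straight(3), straight(3), straight(2), arc(right, 2), straight(2)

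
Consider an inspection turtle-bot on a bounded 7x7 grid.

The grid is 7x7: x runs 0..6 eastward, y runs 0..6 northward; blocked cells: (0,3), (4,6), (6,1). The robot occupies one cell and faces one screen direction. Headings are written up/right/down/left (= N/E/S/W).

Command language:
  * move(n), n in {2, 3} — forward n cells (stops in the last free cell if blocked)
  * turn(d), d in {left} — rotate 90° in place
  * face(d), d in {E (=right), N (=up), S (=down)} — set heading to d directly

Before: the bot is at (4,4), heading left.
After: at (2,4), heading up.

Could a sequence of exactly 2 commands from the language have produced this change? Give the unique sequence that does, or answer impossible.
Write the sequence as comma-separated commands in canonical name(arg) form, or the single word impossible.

key: cell and facing (now N) both changed — the 2 commands mix motion and turning
from: at (4,4), heading left
[1] after move(2): at (2,4), heading left
[2] after face(N): at (2,4), heading up
all 36 alternatives checked — unique.

move(2), face(N)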